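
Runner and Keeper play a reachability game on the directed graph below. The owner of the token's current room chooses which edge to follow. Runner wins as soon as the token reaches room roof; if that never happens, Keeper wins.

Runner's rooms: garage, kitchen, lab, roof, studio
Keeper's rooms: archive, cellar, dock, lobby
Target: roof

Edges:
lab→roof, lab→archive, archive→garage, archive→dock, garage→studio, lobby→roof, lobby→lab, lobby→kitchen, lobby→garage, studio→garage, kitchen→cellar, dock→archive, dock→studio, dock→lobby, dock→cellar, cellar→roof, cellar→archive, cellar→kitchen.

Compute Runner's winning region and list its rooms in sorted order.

A0 = {roof}
A1: add {lab} — lab (Runner) has lab→roof.
A2 = A1; e.g. archive (Keeper) can still go to garage. Fixed point.
Runner's winning region = {lab, roof}.

lab, roof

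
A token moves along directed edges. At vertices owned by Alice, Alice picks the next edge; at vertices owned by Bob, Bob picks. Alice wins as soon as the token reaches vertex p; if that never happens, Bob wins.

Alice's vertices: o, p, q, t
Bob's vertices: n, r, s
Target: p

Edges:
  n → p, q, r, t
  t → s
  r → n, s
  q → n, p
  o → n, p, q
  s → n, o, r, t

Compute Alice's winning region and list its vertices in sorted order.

A0 = {p}
A1: add {o, q} — o (Alice) has o→p; q (Alice) has q→p.
A2 = A1; e.g. n (Bob) can still go to r. Fixed point.
Alice's winning region = {o, p, q}.

o, p, q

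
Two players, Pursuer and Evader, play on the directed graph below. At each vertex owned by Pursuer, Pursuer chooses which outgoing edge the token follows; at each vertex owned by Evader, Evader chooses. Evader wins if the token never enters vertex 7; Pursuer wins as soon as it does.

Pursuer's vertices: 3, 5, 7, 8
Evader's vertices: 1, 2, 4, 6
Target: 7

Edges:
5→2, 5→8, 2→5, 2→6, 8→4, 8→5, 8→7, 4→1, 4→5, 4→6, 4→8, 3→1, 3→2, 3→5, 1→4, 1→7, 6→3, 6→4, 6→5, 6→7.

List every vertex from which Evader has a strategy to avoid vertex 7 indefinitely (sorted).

1, 2, 4, 6

A0 = {7}
A1: add {8} — 8 (Pursuer) has 8→7.
A2: add {5} — 5 (Pursuer) has 5→8.
A3: add {3} — 3 (Pursuer) has 3→5.
A4 = A3; e.g. 1 (Evader) can still go to 4. Fixed point.
Pursuer's attractor = {3, 5, 7, 8}; Evader avoids the target exactly from the complement.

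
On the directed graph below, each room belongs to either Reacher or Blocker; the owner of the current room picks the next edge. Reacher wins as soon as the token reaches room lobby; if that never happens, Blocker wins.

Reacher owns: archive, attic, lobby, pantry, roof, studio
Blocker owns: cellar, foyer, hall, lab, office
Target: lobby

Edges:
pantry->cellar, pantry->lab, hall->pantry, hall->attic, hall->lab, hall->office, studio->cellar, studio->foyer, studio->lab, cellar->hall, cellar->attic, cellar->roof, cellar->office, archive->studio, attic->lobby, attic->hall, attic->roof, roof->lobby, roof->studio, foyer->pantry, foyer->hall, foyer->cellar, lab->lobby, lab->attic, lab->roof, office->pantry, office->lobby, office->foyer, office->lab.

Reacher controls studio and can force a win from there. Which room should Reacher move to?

A0 = {lobby}
A1: add {attic, roof} — attic (Reacher) has attic→lobby; roof (Reacher) has roof→lobby.
A2: add {lab} — lab (Blocker): all of {lobby, attic, roof} already in.
A3: add {pantry, studio} — pantry (Reacher) has pantry→lab; studio (Reacher) has studio→lab.
A4: add {archive} — archive (Reacher) has archive→studio.
A5 = A4; e.g. hall (Blocker) can still go to office. Fixed point.
From studio, successor lab is in the attractor (rank 2); the other successors cellar, foyer are not.

lab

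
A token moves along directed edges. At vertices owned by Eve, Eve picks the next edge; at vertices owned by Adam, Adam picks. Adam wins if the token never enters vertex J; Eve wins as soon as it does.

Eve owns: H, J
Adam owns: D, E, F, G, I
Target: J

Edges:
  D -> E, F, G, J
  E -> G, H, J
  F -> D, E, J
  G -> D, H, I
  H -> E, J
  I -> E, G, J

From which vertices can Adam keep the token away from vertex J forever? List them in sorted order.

A0 = {J}
A1: add {H} — H (Eve) has H→J.
A2 = A1; e.g. D (Adam) can still go to E. Fixed point.
Eve's attractor = {H, J}; Adam avoids the target exactly from the complement.

D, E, F, G, I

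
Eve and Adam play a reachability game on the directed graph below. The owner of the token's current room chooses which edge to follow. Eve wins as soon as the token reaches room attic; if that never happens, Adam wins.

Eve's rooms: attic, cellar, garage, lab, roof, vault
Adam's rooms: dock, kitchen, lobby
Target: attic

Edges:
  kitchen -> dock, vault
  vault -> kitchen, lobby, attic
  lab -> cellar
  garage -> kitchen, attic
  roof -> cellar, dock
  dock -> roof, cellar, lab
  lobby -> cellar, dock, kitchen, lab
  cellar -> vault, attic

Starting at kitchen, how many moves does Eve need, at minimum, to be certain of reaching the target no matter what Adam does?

4

A0 = {attic}
A1: add {cellar, garage, vault} — garage (Eve) has garage→attic; cellar (Eve) has cellar→attic; vault (Eve) has vault→attic.
A2: add {lab, roof} — roof (Eve) has roof→cellar; lab (Eve) has lab→cellar.
A3: add {dock} — dock (Adam): all of {roof, cellar, lab} already in.
A4: add {kitchen} — kitchen (Adam): all of {dock, vault} already in.
kitchen enters the attractor at level 4, so Eve can force the target in 4 moves from there.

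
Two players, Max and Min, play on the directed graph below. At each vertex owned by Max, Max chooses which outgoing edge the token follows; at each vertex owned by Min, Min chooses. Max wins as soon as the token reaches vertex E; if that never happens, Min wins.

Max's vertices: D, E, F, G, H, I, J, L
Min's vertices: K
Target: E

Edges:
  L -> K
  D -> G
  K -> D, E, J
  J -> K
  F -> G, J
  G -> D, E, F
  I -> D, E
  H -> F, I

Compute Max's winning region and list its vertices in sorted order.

D, E, F, G, H, I

A0 = {E}
A1: add {G, I} — G (Max) has G→E; I (Max) has I→E.
A2: add {D, F, H} — D (Max) has D→G; F (Max) has F→G; H (Max) has H→I.
A3 = A2; e.g. J (Max) has no edge into A2. Fixed point.
Max's winning region = {D, E, F, G, H, I}.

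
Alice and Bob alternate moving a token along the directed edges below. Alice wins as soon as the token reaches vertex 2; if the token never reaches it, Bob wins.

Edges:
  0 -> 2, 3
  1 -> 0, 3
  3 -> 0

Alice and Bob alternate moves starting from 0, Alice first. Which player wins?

Alice

Track states (vertex, player-to-move).
A0 = {(2,Alice), (2,Bob)}
A1: add {(0,Alice)}.
(0,Alice) ∈ A1 ⇒ Alice forces the target.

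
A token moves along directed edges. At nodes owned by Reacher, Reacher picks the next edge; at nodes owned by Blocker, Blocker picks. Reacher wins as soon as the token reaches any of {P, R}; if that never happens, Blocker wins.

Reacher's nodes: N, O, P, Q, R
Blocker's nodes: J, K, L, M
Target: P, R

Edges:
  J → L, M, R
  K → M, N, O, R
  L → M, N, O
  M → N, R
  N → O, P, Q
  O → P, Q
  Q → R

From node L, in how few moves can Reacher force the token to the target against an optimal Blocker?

3

A0 = {P, R}
A1: add {N, O, Q} — N (Reacher) has N→P; O (Reacher) has O→P; Q (Reacher) has Q→R.
A2: add {M} — M (Blocker): all of {N, R} already in.
A3: add {K, L} — K (Blocker): all of {M, N, O, R} already in; L (Blocker): all of {M, N, O} already in.
L enters the attractor at level 3, so Reacher can force the target in 3 moves from there.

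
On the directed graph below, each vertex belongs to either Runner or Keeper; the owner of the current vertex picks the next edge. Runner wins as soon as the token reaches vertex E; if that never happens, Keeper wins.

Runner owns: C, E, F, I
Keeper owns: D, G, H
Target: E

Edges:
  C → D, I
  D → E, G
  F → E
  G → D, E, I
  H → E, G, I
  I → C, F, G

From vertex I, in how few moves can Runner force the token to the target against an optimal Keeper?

A0 = {E}
A1: add {F} — F (Runner) has F→E.
A2: add {I} — I (Runner) has I→F.
I enters the attractor at level 2, so Runner can force the target in 2 moves from there.

2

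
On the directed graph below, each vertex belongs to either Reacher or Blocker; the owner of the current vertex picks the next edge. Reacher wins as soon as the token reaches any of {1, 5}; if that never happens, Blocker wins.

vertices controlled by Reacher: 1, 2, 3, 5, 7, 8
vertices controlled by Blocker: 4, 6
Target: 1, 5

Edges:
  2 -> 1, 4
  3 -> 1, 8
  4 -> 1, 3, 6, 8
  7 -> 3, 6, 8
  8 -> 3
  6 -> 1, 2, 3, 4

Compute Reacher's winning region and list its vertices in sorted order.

A0 = {1, 5}
A1: add {2, 3} — 2 (Reacher) has 2→1; 3 (Reacher) has 3→1.
A2: add {7, 8} — 7 (Reacher) has 7→3; 8 (Reacher) has 8→3.
A3 = A2; e.g. 4 (Blocker) can still go to 6. Fixed point.
Reacher's winning region = {1, 2, 3, 5, 7, 8}.

1, 2, 3, 5, 7, 8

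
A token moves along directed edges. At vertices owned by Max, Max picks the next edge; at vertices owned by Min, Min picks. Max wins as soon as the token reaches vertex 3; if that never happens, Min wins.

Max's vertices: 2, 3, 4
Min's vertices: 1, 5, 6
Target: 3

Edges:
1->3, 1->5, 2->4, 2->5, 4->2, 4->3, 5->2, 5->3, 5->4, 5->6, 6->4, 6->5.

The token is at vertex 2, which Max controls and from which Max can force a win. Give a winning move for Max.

A0 = {3}
A1: add {4} — 4 (Max) has 4→3.
A2: add {2} — 2 (Max) has 2→4.
A3 = A2; e.g. 1 (Min) can still go to 5. Fixed point.
From 2, successor 4 is in the attractor (rank 1); the other successor 5 is not.

4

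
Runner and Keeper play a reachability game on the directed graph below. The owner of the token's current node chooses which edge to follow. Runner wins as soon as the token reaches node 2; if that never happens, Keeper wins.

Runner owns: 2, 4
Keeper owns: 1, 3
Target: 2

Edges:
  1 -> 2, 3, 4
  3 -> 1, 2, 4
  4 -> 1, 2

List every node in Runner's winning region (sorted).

2, 4

A0 = {2}
A1: add {4} — 4 (Runner) has 4→2.
A2 = A1; e.g. 1 (Keeper) can still go to 3. Fixed point.
Runner's winning region = {2, 4}.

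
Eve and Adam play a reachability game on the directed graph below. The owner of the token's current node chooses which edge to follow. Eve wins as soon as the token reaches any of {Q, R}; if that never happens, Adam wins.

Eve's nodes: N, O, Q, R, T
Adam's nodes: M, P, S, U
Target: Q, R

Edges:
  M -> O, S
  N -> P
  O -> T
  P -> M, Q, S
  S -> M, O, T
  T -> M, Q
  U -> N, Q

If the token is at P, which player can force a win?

A0 = {Q, R}
A1: add {T} — T (Eve) has T→Q.
A2: add {O} — O (Eve) has O→T.
A3 = A2; e.g. M (Adam) can still go to S. Fixed point.
P never enters the attractor, so Adam can avoid the target forever.

Adam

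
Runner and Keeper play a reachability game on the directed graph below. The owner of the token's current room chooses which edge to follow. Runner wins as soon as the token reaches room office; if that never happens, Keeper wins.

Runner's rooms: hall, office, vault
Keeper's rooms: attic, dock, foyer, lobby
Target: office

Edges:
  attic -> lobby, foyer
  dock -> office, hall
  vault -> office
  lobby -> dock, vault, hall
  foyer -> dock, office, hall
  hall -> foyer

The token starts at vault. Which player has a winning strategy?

Runner

A0 = {office}
A1: add {vault} — vault (Runner) has vault→office.
A2 = A1; e.g. attic (Keeper) can still go to lobby. Fixed point.
vault ∈ A1, so Runner can force the target.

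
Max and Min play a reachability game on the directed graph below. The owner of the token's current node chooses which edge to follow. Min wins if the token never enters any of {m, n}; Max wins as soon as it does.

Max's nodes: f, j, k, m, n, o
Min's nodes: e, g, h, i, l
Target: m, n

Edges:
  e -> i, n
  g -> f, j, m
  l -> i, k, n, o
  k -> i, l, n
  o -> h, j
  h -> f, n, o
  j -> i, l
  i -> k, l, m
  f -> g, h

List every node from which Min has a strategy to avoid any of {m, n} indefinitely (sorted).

A0 = {m, n}
A1: add {k} — k (Max) has k→n.
A2 = A1; e.g. e (Min) can still go to i. Fixed point.
Max's attractor = {k, m, n}; Min avoids the target exactly from the complement.

e, f, g, h, i, j, l, o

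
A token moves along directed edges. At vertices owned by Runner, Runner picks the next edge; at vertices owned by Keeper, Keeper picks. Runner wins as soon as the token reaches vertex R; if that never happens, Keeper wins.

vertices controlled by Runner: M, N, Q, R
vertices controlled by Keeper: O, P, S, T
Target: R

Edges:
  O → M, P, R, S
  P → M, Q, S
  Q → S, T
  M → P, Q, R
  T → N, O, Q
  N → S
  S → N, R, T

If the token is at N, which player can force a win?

Keeper

A0 = {R}
A1: add {M} — M (Runner) has M→R.
A2 = A1; e.g. N (Runner) has no edge into A1. Fixed point.
N never enters the attractor, so Keeper can avoid the target forever.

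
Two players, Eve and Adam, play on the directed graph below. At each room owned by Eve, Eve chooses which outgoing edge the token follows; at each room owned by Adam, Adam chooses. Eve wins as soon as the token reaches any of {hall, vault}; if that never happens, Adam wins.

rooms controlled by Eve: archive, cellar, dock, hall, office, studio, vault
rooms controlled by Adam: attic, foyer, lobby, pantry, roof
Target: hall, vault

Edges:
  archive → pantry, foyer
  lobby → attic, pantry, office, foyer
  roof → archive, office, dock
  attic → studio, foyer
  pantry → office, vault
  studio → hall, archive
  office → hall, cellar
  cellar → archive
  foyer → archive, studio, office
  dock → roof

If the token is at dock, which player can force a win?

Adam

A0 = {hall, vault}
A1: add {office, studio} — studio (Eve) has studio→hall; office (Eve) has office→hall.
A2: add {pantry} — pantry (Adam): all of {office, vault} already in.
A3: add {archive} — archive (Eve) has archive→pantry.
A4: add {cellar, foyer} — cellar (Eve) has cellar→archive; foyer (Adam): all of {archive, studio, office} already in.
A5: add {attic} — attic (Adam): all of {studio, foyer} already in.
A6: add {lobby} — lobby (Adam): all of {attic, pantry, office, foyer} already in.
A7 = A6; e.g. roof (Adam) can still go to dock. Fixed point.
dock never enters the attractor, so Adam can avoid the target forever.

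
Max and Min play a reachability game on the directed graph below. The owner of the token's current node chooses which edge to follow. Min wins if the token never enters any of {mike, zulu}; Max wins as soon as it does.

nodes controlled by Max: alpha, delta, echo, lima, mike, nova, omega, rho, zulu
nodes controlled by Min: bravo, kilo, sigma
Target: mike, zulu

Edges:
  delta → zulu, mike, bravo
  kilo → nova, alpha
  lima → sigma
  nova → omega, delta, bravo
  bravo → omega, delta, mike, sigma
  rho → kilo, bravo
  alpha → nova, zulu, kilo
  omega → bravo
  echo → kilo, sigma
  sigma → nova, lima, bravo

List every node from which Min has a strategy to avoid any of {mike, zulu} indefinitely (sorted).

A0 = {mike, zulu}
A1: add {alpha, delta} — delta (Max) has delta→zulu; alpha (Max) has alpha→zulu.
A2: add {nova} — nova (Max) has nova→delta.
A3: add {kilo} — kilo (Min): all of {nova, alpha} already in.
A4: add {echo, rho} — rho (Max) has rho→kilo; echo (Max) has echo→kilo.
A5 = A4; e.g. omega (Max) has no edge into A4. Fixed point.
Max's attractor = {alpha, delta, echo, kilo, mike, nova, rho, zulu}; Min avoids the target exactly from the complement.

bravo, lima, omega, sigma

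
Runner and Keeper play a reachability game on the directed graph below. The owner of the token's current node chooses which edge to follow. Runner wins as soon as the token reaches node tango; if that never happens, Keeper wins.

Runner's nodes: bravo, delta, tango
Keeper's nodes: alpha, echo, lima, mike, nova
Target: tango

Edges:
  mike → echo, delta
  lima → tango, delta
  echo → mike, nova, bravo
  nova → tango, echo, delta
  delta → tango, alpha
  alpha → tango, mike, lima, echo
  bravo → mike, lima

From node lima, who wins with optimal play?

Runner

A0 = {tango}
A1: add {delta} — delta (Runner) has delta→tango.
A2: add {lima} — lima (Keeper): all of {tango, delta} already in.
lima ∈ A2, so Runner can force the target.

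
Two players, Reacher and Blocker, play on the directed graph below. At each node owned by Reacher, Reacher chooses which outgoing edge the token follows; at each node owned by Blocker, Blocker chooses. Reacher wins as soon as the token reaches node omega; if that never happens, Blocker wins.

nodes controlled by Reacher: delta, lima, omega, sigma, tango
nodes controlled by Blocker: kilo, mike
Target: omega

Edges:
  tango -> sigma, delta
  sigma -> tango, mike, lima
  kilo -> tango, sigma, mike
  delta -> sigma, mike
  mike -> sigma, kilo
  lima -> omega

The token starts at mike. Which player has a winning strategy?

A0 = {omega}
A1: add {lima} — lima (Reacher) has lima→omega.
A2: add {sigma} — sigma (Reacher) has sigma→lima.
A3: add {delta, tango} — tango (Reacher) has tango→sigma; delta (Reacher) has delta→sigma.
A4 = A3; e.g. kilo (Blocker) can still go to mike. Fixed point.
mike never enters the attractor, so Blocker can avoid the target forever.

Blocker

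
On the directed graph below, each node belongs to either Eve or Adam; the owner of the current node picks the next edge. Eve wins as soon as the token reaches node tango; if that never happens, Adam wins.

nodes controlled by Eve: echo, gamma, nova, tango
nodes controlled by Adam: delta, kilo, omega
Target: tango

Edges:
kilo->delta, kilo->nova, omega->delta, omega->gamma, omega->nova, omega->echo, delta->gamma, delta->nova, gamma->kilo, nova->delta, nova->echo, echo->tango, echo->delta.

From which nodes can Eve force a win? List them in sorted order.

A0 = {tango}
A1: add {echo} — echo (Eve) has echo→tango.
A2: add {nova} — nova (Eve) has nova→echo.
A3 = A2; e.g. kilo (Adam) can still go to delta. Fixed point.
Eve's winning region = {echo, nova, tango}.

echo, nova, tango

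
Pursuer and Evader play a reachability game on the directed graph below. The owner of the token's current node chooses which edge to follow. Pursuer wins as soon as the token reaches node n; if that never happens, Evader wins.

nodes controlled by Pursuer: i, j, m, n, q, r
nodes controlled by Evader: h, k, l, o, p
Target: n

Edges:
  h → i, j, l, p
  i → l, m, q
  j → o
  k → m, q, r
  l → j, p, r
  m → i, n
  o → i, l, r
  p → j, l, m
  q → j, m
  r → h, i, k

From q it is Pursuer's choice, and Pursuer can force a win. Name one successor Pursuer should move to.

m

A0 = {n}
A1: add {m} — m (Pursuer) has m→n.
A2: add {i, q} — i (Pursuer) has i→m; q (Pursuer) has q→m.
A3: add {r} — r (Pursuer) has r→i.
A4: add {k} — k (Evader): all of {m, q, r} already in.
A5 = A4; e.g. h (Evader) can still go to j. Fixed point.
From q, successor m is in the attractor (rank 1); the other successor j is not.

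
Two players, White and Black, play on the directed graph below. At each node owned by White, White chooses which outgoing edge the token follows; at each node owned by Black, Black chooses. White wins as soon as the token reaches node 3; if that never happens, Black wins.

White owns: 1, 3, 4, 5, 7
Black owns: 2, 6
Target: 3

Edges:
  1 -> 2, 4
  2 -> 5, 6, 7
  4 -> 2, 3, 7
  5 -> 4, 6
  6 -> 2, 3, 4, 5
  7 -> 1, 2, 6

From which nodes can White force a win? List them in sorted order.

1, 3, 4, 5, 7

A0 = {3}
A1: add {4} — 4 (White) has 4→3.
A2: add {1, 5} — 1 (White) has 1→4; 5 (White) has 5→4.
A3: add {7} — 7 (White) has 7→1.
A4 = A3; e.g. 2 (Black) can still go to 6. Fixed point.
White's winning region = {1, 3, 4, 5, 7}.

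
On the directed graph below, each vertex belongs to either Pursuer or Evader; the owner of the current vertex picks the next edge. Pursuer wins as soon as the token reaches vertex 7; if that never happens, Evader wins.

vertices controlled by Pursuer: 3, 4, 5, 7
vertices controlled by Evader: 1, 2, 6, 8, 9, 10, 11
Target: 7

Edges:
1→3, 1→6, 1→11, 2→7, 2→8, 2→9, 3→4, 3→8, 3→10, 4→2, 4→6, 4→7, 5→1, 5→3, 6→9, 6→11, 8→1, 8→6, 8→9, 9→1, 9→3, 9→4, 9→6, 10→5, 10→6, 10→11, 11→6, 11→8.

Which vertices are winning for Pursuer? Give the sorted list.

A0 = {7}
A1: add {4} — 4 (Pursuer) has 4→7.
A2: add {3} — 3 (Pursuer) has 3→4.
A3: add {5} — 5 (Pursuer) has 5→3.
A4 = A3; e.g. 1 (Evader) can still go to 6. Fixed point.
Pursuer's winning region = {3, 4, 5, 7}.

3, 4, 5, 7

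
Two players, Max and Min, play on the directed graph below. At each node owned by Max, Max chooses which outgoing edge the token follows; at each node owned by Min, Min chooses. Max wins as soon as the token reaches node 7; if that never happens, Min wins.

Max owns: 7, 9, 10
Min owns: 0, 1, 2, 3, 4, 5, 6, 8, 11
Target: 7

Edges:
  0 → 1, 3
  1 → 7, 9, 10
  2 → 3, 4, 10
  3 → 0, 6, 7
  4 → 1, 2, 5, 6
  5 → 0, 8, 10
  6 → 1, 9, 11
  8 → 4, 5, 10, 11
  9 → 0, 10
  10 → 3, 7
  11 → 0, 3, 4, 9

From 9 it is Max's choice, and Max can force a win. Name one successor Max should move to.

10

A0 = {7}
A1: add {10} — 10 (Max) has 10→7.
A2: add {9} — 9 (Max) has 9→10.
A3: add {1} — 1 (Min): all of {7, 9, 10} already in.
A4 = A3; e.g. 0 (Min) can still go to 3. Fixed point.
From 9, successor 10 is in the attractor (rank 1); the other successor 0 is not.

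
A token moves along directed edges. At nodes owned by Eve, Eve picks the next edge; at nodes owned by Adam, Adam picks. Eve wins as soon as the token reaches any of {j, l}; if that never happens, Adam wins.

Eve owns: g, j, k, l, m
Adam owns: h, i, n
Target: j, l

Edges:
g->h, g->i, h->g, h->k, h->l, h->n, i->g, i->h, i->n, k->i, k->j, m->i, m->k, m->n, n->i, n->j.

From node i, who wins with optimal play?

A0 = {j, l}
A1: add {k} — k (Eve) has k→j.
A2: add {m} — m (Eve) has m→k.
A3 = A2; e.g. g (Eve) has no edge into A2. Fixed point.
i never enters the attractor, so Adam can avoid the target forever.

Adam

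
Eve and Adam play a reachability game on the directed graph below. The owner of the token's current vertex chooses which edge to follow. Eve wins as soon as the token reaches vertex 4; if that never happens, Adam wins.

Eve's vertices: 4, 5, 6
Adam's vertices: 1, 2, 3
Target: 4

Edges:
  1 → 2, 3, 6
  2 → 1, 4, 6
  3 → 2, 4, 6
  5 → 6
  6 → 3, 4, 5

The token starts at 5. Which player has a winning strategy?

Eve

A0 = {4}
A1: add {6} — 6 (Eve) has 6→4.
A2: add {5} — 5 (Eve) has 5→6.
A3 = A2; e.g. 1 (Adam) can still go to 2. Fixed point.
5 ∈ A2, so Eve can force the target.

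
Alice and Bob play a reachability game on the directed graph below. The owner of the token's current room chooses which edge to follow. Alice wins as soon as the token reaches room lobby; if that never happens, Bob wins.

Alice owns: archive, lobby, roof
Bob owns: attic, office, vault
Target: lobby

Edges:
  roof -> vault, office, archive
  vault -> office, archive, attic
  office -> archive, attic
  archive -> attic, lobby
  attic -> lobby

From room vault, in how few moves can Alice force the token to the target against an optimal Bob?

3

A0 = {lobby}
A1: add {archive, attic} — archive (Alice) has archive→lobby; attic (Bob): all of {lobby} already in.
A2: add {office, roof} — roof (Alice) has roof→archive; office (Bob): all of {archive, attic} already in.
A3: add {vault} — vault (Bob): all of {office, archive, attic} already in.
A3 = all vertices. Fixed point.
vault enters the attractor at level 3, so Alice can force the target in 3 moves from there.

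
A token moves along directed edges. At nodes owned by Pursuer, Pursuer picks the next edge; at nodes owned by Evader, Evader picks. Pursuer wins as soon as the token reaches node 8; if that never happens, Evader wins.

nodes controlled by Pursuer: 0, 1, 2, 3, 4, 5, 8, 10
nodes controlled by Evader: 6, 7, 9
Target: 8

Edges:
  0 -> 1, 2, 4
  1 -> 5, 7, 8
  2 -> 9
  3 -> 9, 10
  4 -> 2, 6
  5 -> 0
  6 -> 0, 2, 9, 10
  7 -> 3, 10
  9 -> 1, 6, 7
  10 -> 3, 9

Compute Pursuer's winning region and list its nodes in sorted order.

0, 1, 5, 8

A0 = {8}
A1: add {1} — 1 (Pursuer) has 1→8.
A2: add {0} — 0 (Pursuer) has 0→1.
A3: add {5} — 5 (Pursuer) has 5→0.
A4 = A3; e.g. 2 (Pursuer) has no edge into A3. Fixed point.
Pursuer's winning region = {0, 1, 5, 8}.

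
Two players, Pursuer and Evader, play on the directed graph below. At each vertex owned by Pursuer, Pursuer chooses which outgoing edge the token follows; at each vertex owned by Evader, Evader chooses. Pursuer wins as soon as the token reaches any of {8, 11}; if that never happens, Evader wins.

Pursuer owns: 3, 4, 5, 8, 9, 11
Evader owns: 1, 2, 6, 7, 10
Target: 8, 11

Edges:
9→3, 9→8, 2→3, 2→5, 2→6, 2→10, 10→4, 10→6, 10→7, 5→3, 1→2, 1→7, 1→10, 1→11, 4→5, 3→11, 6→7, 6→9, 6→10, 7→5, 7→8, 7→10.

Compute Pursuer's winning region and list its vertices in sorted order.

3, 4, 5, 8, 9, 11

A0 = {8, 11}
A1: add {3, 9} — 3 (Pursuer) has 3→11; 9 (Pursuer) has 9→8.
A2: add {5} — 5 (Pursuer) has 5→3.
A3: add {4} — 4 (Pursuer) has 4→5.
A4 = A3; e.g. 1 (Evader) can still go to 2. Fixed point.
Pursuer's winning region = {3, 4, 5, 8, 9, 11}.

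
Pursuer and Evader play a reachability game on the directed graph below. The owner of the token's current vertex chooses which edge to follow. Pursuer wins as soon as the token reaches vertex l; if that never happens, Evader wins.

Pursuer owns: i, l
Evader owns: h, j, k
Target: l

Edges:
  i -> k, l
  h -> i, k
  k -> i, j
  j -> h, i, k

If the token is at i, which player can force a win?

A0 = {l}
A1: add {i} — i (Pursuer) has i→l.
A2 = A1; e.g. h (Evader) can still go to k. Fixed point.
i ∈ A1, so Pursuer can force the target.

Pursuer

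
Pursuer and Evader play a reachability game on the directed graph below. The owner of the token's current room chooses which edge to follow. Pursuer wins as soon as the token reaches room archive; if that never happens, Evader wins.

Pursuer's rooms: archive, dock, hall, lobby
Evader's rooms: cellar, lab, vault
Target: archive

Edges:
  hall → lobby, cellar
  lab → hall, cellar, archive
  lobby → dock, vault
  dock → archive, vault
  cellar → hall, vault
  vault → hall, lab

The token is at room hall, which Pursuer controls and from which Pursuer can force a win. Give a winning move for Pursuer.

A0 = {archive}
A1: add {dock} — dock (Pursuer) has dock→archive.
A2: add {lobby} — lobby (Pursuer) has lobby→dock.
A3: add {hall} — hall (Pursuer) has hall→lobby.
A4 = A3; e.g. lab (Evader) can still go to cellar. Fixed point.
From hall, successor lobby is in the attractor (rank 2); the other successor cellar is not.

lobby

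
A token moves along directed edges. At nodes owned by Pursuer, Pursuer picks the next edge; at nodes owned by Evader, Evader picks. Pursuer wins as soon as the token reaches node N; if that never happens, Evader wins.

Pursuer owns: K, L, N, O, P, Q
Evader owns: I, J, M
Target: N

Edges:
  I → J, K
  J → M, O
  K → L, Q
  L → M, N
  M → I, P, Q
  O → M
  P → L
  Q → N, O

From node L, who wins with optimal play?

Pursuer

A0 = {N}
A1: add {L, Q} — L (Pursuer) has L→N; Q (Pursuer) has Q→N.
L ∈ A1, so Pursuer can force the target.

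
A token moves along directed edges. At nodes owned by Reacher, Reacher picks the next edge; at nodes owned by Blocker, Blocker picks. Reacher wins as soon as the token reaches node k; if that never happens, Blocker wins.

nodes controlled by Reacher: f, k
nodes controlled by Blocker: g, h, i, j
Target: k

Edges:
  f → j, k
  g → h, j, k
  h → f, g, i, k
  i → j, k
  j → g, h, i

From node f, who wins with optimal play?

A0 = {k}
A1: add {f} — f (Reacher) has f→k.
A2 = A1; e.g. g (Blocker) can still go to h. Fixed point.
f ∈ A1, so Reacher can force the target.

Reacher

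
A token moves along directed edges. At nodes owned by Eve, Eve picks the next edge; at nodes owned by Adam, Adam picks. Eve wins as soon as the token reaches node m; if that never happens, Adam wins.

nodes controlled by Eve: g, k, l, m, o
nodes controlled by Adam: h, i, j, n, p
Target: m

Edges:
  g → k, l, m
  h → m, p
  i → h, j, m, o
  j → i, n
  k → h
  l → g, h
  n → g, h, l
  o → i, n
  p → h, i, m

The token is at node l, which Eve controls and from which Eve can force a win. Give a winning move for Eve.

A0 = {m}
A1: add {g} — g (Eve) has g→m.
A2: add {l} — l (Eve) has l→g.
A3 = A2; e.g. h (Adam) can still go to p. Fixed point.
From l, successor g is in the attractor (rank 1); the other successor h is not.

g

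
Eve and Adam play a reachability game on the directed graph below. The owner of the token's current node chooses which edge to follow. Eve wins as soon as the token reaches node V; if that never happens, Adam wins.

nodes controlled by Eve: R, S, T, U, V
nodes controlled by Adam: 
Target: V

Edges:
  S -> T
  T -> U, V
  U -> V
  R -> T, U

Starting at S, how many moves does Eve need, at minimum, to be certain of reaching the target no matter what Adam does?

A0 = {V}
A1: add {T, U} — T (Eve) has T→V; U (Eve) has U→V.
A2: add {R, S} — R (Eve) has R→T; S (Eve) has S→T.
A2 = all vertices. Fixed point.
S enters the attractor at level 2, so Eve can force the target in 2 moves from there.

2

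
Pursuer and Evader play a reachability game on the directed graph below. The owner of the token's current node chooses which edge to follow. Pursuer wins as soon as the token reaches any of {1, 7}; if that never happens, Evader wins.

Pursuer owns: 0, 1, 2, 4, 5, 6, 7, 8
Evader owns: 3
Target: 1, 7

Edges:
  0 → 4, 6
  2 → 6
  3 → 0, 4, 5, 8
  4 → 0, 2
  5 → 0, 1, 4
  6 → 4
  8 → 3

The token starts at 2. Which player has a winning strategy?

A0 = {1, 7}
A1: add {5} — 5 (Pursuer) has 5→1.
A2 = A1; e.g. 0 (Pursuer) has no edge into A1. Fixed point.
2 never enters the attractor, so Evader can avoid the target forever.

Evader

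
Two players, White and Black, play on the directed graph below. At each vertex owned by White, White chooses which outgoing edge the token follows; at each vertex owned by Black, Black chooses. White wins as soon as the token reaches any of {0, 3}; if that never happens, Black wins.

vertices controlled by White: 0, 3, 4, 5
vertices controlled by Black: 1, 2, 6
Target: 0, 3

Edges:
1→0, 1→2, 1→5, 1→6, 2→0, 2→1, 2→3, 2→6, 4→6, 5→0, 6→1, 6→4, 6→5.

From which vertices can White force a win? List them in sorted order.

A0 = {0, 3}
A1: add {5} — 5 (White) has 5→0.
A2 = A1; e.g. 1 (Black) can still go to 2. Fixed point.
White's winning region = {0, 3, 5}.

0, 3, 5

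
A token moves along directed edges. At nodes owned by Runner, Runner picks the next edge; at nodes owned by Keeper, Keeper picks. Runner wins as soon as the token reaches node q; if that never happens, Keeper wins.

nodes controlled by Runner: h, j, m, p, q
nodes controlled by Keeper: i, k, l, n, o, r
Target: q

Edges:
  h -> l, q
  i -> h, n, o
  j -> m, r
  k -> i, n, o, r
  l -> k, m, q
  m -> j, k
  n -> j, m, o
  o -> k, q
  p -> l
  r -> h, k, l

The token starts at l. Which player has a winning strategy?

A0 = {q}
A1: add {h} — h (Runner) has h→q.
A2 = A1; e.g. i (Keeper) can still go to n. Fixed point.
l never enters the attractor, so Keeper can avoid the target forever.

Keeper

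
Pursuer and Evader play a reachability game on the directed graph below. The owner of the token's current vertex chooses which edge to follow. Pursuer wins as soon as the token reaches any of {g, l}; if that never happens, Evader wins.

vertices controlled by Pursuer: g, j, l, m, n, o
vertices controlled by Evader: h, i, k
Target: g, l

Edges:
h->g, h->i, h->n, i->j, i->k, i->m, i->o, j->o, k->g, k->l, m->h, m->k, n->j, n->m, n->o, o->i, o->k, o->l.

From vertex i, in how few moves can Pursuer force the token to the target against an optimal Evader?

A0 = {g, l}
A1: add {k, o} — k (Evader): all of {g, l} already in; o (Pursuer) has o→l.
A2: add {j, m, n} — j (Pursuer) has j→o; m (Pursuer) has m→k; n (Pursuer) has n→o.
A3: add {i} — i (Evader): all of {j, k, m, o} already in.
i enters the attractor at level 3, so Pursuer can force the target in 3 moves from there.

3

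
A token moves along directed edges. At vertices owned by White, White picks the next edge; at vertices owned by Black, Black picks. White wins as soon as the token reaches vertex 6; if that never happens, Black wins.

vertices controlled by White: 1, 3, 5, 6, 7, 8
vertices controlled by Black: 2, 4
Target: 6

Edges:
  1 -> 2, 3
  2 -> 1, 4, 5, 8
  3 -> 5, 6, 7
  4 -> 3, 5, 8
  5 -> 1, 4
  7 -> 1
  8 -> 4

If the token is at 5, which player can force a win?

White

A0 = {6}
A1: add {3} — 3 (White) has 3→6.
A2: add {1} — 1 (White) has 1→3.
A3: add {5, 7} — 5 (White) has 5→1; 7 (White) has 7→1.
A4 = A3; e.g. 2 (Black) can still go to 4. Fixed point.
5 ∈ A3, so White can force the target.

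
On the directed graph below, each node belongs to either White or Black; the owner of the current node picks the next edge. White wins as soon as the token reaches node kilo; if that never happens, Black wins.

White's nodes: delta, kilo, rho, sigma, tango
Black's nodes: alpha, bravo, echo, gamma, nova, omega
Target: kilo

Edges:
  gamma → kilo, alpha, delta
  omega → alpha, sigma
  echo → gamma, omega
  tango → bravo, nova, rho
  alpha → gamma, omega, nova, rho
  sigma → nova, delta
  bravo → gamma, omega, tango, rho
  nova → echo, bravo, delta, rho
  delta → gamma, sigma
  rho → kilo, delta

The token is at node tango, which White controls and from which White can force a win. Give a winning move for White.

rho

A0 = {kilo}
A1: add {rho} — rho (White) has rho→kilo.
A2: add {tango} — tango (White) has tango→rho.
A3 = A2; e.g. gamma (Black) can still go to alpha. Fixed point.
From tango, successor rho is in the attractor (rank 1); the other successors bravo, nova are not.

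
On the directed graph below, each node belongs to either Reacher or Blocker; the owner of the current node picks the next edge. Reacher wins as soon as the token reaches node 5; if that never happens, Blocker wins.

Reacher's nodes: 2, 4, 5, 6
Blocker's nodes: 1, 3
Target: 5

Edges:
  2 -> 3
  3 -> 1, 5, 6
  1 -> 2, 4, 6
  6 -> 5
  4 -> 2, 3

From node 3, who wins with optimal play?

A0 = {5}
A1: add {6} — 6 (Reacher) has 6→5.
A2 = A1; e.g. 1 (Blocker) can still go to 2. Fixed point.
3 never enters the attractor, so Blocker can avoid the target forever.

Blocker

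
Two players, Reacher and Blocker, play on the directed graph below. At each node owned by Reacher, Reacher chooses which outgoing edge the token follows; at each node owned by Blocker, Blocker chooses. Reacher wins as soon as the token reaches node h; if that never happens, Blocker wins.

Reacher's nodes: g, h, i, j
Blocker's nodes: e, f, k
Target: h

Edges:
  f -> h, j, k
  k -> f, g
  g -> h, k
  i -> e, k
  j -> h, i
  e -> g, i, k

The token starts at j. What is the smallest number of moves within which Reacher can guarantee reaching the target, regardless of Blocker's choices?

A0 = {h}
A1: add {g, j} — g (Reacher) has g→h; j (Reacher) has j→h.
A2 = A1; e.g. e (Blocker) can still go to i. Fixed point.
j enters the attractor at level 1, so Reacher can force the target in 1 move from there.

1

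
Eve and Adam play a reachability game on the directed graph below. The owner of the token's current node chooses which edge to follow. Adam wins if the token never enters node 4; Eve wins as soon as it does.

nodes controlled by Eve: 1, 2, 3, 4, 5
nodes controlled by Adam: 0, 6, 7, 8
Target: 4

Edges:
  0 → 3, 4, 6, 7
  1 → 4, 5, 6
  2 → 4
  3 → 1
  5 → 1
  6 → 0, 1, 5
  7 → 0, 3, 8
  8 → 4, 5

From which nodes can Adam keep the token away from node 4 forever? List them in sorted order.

A0 = {4}
A1: add {1, 2} — 1 (Eve) has 1→4; 2 (Eve) has 2→4.
A2: add {3, 5} — 3 (Eve) has 3→1; 5 (Eve) has 5→1.
A3: add {8} — 8 (Adam): all of {4, 5} already in.
A4 = A3; e.g. 0 (Adam) can still go to 6. Fixed point.
Eve's attractor = {1, 2, 3, 4, 5, 8}; Adam avoids the target exactly from the complement.

0, 6, 7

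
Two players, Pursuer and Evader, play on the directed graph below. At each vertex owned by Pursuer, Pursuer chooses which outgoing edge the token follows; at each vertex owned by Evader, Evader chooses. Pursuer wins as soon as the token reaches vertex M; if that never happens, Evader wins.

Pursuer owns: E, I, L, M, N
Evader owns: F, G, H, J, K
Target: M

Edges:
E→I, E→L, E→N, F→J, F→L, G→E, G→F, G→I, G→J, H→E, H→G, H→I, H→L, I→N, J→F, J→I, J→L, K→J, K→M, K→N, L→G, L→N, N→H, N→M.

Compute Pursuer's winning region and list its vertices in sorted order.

A0 = {M}
A1: add {N} — N (Pursuer) has N→M.
A2: add {E, I, L} — E (Pursuer) has E→N; I (Pursuer) has I→N; L (Pursuer) has L→N.
A3 = A2; e.g. F (Evader) can still go to J. Fixed point.
Pursuer's winning region = {E, I, L, M, N}.

E, I, L, M, N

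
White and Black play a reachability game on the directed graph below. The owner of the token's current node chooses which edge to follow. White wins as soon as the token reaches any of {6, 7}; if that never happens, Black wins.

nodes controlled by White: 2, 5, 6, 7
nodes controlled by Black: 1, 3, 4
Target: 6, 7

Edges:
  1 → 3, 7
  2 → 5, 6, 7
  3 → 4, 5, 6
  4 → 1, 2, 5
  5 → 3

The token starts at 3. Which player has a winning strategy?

Black

A0 = {6, 7}
A1: add {2} — 2 (White) has 2→6.
A2 = A1; e.g. 1 (Black) can still go to 3. Fixed point.
3 never enters the attractor, so Black can avoid the target forever.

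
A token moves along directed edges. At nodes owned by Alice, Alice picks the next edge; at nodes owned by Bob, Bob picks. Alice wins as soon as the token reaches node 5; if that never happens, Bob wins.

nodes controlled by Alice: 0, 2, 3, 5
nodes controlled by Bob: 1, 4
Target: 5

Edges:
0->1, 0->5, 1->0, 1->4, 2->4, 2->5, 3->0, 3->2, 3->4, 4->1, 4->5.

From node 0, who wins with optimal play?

Alice

A0 = {5}
A1: add {0, 2} — 0 (Alice) has 0→5; 2 (Alice) has 2→5.
0 ∈ A1, so Alice can force the target.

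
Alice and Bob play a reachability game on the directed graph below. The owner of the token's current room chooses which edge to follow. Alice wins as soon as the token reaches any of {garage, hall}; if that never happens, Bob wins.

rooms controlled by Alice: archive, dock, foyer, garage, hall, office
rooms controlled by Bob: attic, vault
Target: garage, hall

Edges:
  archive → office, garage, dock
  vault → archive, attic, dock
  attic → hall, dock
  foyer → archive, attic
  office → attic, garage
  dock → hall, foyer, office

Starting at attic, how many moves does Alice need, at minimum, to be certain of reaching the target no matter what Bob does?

2

A0 = {garage, hall}
A1: add {archive, dock, office} — archive (Alice) has archive→garage; office (Alice) has office→garage; dock (Alice) has dock→hall.
A2: add {attic, foyer} — attic (Bob): all of {hall, dock} already in; foyer (Alice) has foyer→archive.
attic enters the attractor at level 2, so Alice can force the target in 2 moves from there.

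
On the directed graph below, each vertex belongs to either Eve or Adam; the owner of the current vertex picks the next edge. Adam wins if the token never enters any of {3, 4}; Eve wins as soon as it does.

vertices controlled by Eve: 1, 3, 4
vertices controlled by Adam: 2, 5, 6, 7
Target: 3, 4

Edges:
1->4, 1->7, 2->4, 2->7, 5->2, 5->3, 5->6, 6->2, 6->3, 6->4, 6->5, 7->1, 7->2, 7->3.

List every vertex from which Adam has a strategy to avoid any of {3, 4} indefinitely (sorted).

2, 5, 6, 7

A0 = {3, 4}
A1: add {1} — 1 (Eve) has 1→4.
A2 = A1; e.g. 2 (Adam) can still go to 7. Fixed point.
Eve's attractor = {1, 3, 4}; Adam avoids the target exactly from the complement.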